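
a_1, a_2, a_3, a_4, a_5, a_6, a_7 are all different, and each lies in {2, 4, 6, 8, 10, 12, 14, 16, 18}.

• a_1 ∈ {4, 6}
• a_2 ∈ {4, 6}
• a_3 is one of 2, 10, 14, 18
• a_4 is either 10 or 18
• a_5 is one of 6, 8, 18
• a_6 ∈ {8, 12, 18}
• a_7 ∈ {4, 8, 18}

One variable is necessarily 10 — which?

The 2 variables a_1 and a_2 are confined to {4, 6}, which locks those values in; drop them from a_5, a_7.
a_5 and a_7 between them cover only {8, 18} — a naked pair. Remove those values from a_3, a_4, a_6.
So 10 goes to a_4.

a_4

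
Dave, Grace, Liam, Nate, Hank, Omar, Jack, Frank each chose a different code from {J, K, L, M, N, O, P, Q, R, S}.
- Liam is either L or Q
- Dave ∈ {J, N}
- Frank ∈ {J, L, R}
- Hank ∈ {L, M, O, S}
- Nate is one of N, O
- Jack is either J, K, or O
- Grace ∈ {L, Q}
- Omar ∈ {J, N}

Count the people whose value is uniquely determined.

3

The 2 variables Dave and Omar are confined to {J, N}, which locks those values in; drop them from Nate, Jack, Frank.
Nate has just one choice, so Nate = O. Strike O from Hank, Jack.
Jack must be K (only option left).
Grace and Liam between them cover only {L, Q} — a naked pair. Remove those values from Hank, Frank.
That leaves Frank = R.
Determined: Nate=O, Jack=K, Frank=R. The other people each still have more than one consistent value. That makes 3.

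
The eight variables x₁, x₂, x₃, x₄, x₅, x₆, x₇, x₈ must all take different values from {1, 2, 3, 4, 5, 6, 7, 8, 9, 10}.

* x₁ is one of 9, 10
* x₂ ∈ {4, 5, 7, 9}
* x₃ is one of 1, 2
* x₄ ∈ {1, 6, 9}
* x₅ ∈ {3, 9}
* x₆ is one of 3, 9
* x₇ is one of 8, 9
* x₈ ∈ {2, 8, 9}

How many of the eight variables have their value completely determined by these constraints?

5

x₅ and x₆ share exactly the 2 values {3, 9}; by pigeonhole those values go to them, so strike 3, 9 from x₁, x₂, x₄, x₇, x₈.
x₁ has just one choice, so x₁ = 10.
x₇'s domain is down to {8}, so x₇ = 8. Remove 8 from x₈.
x₈ must be 2 (only option left). Remove 2 from x₃.
x₃'s domain is down to {1}, so x₃ = 1. Eliminate 1 elsewhere: x₄.
That leaves x₄ = 6.
Determined: x₁=10, x₃=1, x₄=6, x₇=8, x₈=2. The other variables each still have more than one consistent value. That makes 5.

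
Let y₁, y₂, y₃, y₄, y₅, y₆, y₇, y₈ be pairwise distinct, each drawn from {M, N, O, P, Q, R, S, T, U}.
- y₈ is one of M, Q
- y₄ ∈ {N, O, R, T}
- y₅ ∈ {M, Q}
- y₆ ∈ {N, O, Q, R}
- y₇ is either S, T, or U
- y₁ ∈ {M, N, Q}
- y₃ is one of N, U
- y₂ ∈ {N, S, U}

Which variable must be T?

y₇

The 2 variables y₅ and y₈ are confined to {M, Q}, which locks those values in; drop them from y₁, y₆.
y₁ must be N (only option left). Eliminate N elsewhere: y₂, y₃, y₄, y₆.
y₃ has just one choice, so y₃ = U. Remove U from y₂, y₇.
y₂ must be S (only option left). So y₇ can't be S.
So T goes to y₇.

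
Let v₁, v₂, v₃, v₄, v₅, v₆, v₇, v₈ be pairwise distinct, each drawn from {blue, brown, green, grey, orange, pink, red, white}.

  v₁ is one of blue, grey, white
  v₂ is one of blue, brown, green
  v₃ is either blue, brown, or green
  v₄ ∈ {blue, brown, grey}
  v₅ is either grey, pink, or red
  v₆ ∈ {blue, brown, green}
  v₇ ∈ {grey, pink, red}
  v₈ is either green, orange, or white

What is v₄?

The 8 variables together cover exactly {blue, brown, green, grey, orange, pink, red, white} — 8 values for 8 variables — and orange appears only in v₈'s list, so v₈ = orange.
The 7 still-open variables together cover exactly {blue, brown, green, grey, pink, red, white} — 7 values for 7 variables — and white appears only in v₁'s list, so v₁ = white.
v₂, v₃, v₆ share exactly the 3 values {blue, brown, green}; by pigeonhole those values go to them, so strike blue, brown, green from v₄.
So v₄ = grey.

grey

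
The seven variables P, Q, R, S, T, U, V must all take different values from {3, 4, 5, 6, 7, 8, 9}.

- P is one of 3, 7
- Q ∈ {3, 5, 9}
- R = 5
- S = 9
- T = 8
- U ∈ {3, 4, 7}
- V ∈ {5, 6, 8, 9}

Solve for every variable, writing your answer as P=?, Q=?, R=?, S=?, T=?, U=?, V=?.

P=7, Q=3, R=5, S=9, T=8, U=4, V=6

R has just one choice, so R = 5. So Q, V can't be 5.
That leaves S = 9. Remove 9 from Q, V.
That leaves T = 8. Remove 8 from V.
V's domain is down to {6}, so V = 6.
Q must be 3 (only option left). Eliminate 3 elsewhere: P, U.
P's domain is down to {7}, so P = 7. Strike 7 from U.
That leaves U = 4.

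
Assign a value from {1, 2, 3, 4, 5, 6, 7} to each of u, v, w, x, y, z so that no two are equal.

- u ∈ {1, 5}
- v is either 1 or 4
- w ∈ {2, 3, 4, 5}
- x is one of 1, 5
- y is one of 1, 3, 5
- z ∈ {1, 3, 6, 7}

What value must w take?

u and x between them cover only {1, 5} — a naked pair. Remove those values from v, w, y, z.
v's domain is down to {4}, so v = 4. Strike 4 from w.
y's domain is down to {3}, so y = 3. So w, z can't be 3.
So w = 2.

2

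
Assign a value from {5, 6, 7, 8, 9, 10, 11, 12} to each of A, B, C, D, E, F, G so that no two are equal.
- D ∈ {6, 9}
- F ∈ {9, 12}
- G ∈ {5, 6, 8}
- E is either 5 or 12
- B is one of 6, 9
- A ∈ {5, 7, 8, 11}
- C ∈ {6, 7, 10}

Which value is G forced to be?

B and D share exactly the 2 values {6, 9}; by pigeonhole those values go to them, so strike 6, 9 from C, F, G.
F's domain is down to {12}, so F = 12. Remove 12 from E.
That leaves E = 5. Eliminate 5 elsewhere: A, G.
So G = 8.

8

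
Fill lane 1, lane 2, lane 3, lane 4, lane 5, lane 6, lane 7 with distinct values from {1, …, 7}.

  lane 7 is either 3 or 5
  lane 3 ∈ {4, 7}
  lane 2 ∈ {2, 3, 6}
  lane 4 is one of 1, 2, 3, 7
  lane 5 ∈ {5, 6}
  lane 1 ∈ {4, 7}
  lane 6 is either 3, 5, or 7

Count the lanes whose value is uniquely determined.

3

The 7 variables together cover exactly {1, 2, 3, 4, 5, 6, 7} — 7 values for 7 variables — and 1 appears only in lane 4's list, so lane 4 = 1.
Among the 6 still-open variables, 2 fits only lane 2 (and all 6 values in {2, 3, 4, 5, 6, 7} must be used), so lane 2 = 2.
Among the 5 still-open variables, 6 fits only lane 5 (and all 5 values in {3, 4, 5, 6, 7} must be used), so lane 5 = 6.
The 2 variables lane 1 and lane 3 are confined to {4, 7}, which locks those values in; drop them from lane 6.
Determined: lane 2=2, lane 4=1, lane 5=6. The other lanes each still have more than one consistent value. That makes 3.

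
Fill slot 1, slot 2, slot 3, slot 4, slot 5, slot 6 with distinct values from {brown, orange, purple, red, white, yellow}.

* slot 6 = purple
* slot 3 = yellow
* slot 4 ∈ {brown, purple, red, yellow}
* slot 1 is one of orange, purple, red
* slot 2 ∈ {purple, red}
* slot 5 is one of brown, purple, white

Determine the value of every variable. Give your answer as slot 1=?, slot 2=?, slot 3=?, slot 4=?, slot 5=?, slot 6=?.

slot 3's domain is down to {yellow}, so slot 3 = yellow. So slot 4 can't be yellow.
slot 6 must be purple (only option left). Strike purple from slot 1, slot 2, slot 4, slot 5.
That leaves slot 2 = red. Remove red from slot 1, slot 4.
slot 4 must be brown (only option left). Remove brown from slot 5.
slot 5 must be white (only option left).
slot 1's domain is down to {orange}, so slot 1 = orange.

slot 1=orange, slot 2=red, slot 3=yellow, slot 4=brown, slot 5=white, slot 6=purple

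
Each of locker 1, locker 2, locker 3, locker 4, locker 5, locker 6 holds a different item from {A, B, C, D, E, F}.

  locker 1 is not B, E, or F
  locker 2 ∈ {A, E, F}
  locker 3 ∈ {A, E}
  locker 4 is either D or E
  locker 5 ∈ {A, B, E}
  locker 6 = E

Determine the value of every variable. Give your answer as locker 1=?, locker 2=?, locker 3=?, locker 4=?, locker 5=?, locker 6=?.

locker 6 has just one choice, so locker 6 = E. Strike E from locker 2, locker 3, locker 4, locker 5.
locker 3 must be A (only option left). Eliminate A elsewhere: locker 1, locker 2, locker 5.
locker 4 has just one choice, so locker 4 = D. Strike D from locker 1.
locker 5's domain is down to {B}, so locker 5 = B.
That leaves locker 1 = C.
locker 2 must be F (only option left).

locker 1=C, locker 2=F, locker 3=A, locker 4=D, locker 5=B, locker 6=E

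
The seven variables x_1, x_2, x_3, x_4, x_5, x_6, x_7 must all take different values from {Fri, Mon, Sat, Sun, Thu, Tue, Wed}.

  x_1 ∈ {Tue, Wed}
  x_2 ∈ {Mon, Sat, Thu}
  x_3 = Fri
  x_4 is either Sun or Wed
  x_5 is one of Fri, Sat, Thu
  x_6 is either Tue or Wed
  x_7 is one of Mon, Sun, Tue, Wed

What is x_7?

Mon

x_3 has just one choice, so x_3 = Fri. Eliminate Fri elsewhere: x_5.
x_1 and x_6 share exactly the 2 values {Tue, Wed}; by pigeonhole those values go to them, so strike Tue, Wed from x_4, x_7.
x_4 must be Sun (only option left). Remove Sun from x_7.
So x_7 = Mon.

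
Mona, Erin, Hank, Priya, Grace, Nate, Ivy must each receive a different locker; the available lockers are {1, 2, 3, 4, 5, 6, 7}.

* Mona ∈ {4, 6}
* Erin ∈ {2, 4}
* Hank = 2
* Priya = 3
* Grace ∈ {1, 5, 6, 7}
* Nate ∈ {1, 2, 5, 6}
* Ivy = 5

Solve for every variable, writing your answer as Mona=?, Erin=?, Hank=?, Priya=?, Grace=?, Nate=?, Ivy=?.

Hank has just one choice, so Hank = 2. So Erin, Nate can't be 2.
Priya must be 3 (only option left).
Ivy must be 5 (only option left). Remove 5 from Grace, Nate.
Erin must be 4 (only option left). Remove 4 from Mona.
Mona must be 6 (only option left). Eliminate 6 elsewhere: Grace, Nate.
Nate's domain is down to {1}, so Nate = 1. Eliminate 1 elsewhere: Grace.
That leaves Grace = 7.

Mona=6, Erin=4, Hank=2, Priya=3, Grace=7, Nate=1, Ivy=5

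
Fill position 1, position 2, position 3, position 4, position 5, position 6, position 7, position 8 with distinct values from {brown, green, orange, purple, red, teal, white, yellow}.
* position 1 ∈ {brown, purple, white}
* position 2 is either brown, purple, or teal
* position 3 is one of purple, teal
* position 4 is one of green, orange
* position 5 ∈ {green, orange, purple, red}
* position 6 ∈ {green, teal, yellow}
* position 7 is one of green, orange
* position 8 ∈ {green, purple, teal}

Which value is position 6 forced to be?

yellow

The 8 variables together cover exactly {brown, green, orange, purple, red, teal, white, yellow} — 8 values for 8 variables — and red appears only in position 5's list, so position 5 = red.
Among the 7 still-open variables, white fits only position 1 (and all 7 values in {brown, green, orange, purple, teal, white, yellow} must be used), so position 1 = white.
The 6 still-open variables together cover exactly {brown, green, orange, purple, teal, yellow} — 6 values for 6 variables — and brown appears only in position 2's list, so position 2 = brown.
Among the 5 still-open variables, yellow fits only position 6 (and all 5 values in {green, orange, purple, teal, yellow} must be used), so position 6 = yellow.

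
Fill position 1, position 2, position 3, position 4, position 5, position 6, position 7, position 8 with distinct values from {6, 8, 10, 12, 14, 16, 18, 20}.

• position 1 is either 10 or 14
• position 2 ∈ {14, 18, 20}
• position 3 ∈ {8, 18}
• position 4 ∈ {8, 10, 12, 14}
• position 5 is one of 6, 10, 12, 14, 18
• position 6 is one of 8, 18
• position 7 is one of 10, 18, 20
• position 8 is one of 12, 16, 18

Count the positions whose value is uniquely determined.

The 8 variables draw from only 8 values {6, 8, 10, 12, 14, 16, 18, 20}, so each is used; only position 5 can be 6, hence position 5 = 6.
The 7 still-open variables draw from only 7 values {8, 10, 12, 14, 16, 18, 20}, so each is used; only position 8 can be 16, hence position 8 = 16.
Among the 6 still-open variables, 12 fits only position 4 (and all 6 values in {8, 10, 12, 14, 18, 20} must be used), so position 4 = 12.
position 3 and position 6 share exactly the 2 values {8, 18}; by pigeonhole those values go to them, so strike 8, 18 from position 2, position 7.
Determined: position 4=12, position 5=6, position 8=16. The other positions each still have more than one consistent value. That makes 3.

3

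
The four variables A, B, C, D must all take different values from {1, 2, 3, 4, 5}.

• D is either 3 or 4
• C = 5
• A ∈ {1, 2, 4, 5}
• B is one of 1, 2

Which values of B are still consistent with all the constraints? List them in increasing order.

C's domain is down to {5}, so C = 5. Eliminate 5 elsewhere: A.
No further eliminations apply; B can still be any of 1, 2.

1, 2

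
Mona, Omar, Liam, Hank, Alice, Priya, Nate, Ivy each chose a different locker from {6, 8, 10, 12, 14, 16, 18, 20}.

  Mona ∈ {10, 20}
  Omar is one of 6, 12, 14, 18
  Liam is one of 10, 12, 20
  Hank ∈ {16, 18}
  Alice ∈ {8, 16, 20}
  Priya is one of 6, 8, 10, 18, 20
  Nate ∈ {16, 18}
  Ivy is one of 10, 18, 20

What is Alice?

8

The 8 variables together cover exactly {6, 8, 10, 12, 14, 16, 18, 20} — 8 values for 8 variables — and 14 appears only in Omar's list, so Omar = 14.
The 7 still-open variables together cover exactly {6, 8, 10, 12, 16, 18, 20} — 7 values for 7 variables — and 6 appears only in Priya's list, so Priya = 6.
The 6 still-open variables draw from only 6 values {8, 10, 12, 16, 18, 20}, so each is used; only Alice can be 8, hence Alice = 8.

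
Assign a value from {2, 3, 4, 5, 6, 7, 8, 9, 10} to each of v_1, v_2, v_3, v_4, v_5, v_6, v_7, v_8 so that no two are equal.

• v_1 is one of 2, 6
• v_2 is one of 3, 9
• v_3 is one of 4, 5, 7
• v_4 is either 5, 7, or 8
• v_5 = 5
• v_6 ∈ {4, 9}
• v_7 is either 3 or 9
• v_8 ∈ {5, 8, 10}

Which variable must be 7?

v_5 has just one choice, so v_5 = 5. So v_3, v_4, v_8 can't be 5.
v_2 and v_7 share exactly the 2 values {3, 9}; by pigeonhole those values go to them, so strike 3, 9 from v_6.
v_6 has just one choice, so v_6 = 4. Strike 4 from v_3.
So 7 goes to v_3.

v_3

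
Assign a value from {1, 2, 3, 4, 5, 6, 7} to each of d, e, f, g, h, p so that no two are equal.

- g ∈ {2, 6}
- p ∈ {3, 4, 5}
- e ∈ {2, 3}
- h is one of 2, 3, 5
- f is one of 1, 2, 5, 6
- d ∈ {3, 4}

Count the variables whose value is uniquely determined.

2

Among the 6 variables, 1 fits only f (and all 6 values in {1, 2, 3, 4, 5, 6} must be used), so f = 1.
The 5 still-open variables draw from only 5 values {2, 3, 4, 5, 6}, so each is used; only g can be 6, hence g = 6.
Determined: f=1, g=6. The other variables each still have more than one consistent value. That makes 2.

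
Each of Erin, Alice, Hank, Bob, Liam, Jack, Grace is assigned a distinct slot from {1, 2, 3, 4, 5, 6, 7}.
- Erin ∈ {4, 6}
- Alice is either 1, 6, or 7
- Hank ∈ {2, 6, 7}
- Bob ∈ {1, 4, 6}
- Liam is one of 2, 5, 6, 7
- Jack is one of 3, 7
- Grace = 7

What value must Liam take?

Grace must be 7 (only option left). Strike 7 from Alice, Hank, Liam, Jack.
That leaves Jack = 3.
The 5 still-open variables together cover exactly {1, 2, 4, 5, 6} — 5 values for 5 variables — and 5 appears only in Liam's list, so Liam = 5.

5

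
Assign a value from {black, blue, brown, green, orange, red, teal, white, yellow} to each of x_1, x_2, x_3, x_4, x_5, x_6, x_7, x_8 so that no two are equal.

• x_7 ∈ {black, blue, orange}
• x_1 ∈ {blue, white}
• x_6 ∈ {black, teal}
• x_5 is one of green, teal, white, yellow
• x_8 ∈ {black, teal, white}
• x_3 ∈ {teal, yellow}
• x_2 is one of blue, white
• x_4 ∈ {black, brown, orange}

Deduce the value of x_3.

The 8 variables draw from only 8 values {black, blue, brown, green, orange, teal, white, yellow}, so each is used; only x_4 can be brown, hence x_4 = brown.
The 7 still-open variables draw from only 7 values {black, blue, green, orange, teal, white, yellow}, so each is used; only x_5 can be green, hence x_5 = green.
The 6 still-open variables draw from only 6 values {black, blue, orange, teal, white, yellow}, so each is used; only x_7 can be orange, hence x_7 = orange.
The 5 still-open variables together cover exactly {black, blue, teal, white, yellow} — 5 values for 5 variables — and yellow appears only in x_3's list, so x_3 = yellow.

yellow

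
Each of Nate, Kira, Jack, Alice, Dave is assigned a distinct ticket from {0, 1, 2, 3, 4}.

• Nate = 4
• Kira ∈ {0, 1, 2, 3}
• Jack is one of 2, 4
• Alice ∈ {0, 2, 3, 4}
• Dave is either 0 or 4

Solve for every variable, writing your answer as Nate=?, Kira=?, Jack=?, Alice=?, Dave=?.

Nate=4, Kira=1, Jack=2, Alice=3, Dave=0

Nate has just one choice, so Nate = 4. Eliminate 4 elsewhere: Jack, Alice, Dave.
Jack has just one choice, so Jack = 2. Eliminate 2 elsewhere: Kira, Alice.
That leaves Dave = 0. Remove 0 from Kira, Alice.
Alice's domain is down to {3}, so Alice = 3. Remove 3 from Kira.
Kira must be 1 (only option left).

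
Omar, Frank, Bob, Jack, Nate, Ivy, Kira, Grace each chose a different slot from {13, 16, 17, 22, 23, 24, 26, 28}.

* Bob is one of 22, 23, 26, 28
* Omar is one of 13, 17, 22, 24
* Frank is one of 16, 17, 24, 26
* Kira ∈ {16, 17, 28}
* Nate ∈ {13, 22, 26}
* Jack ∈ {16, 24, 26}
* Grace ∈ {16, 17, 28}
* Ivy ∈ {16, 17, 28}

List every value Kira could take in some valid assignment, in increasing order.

Among the 8 variables, 23 fits only Bob (and all 8 values in {13, 16, 17, 22, 23, 24, 26, 28} must be used), so Bob = 23.
The 3 variables Ivy, Kira, Grace are confined to {16, 17, 28}, which locks those values in; drop them from Omar, Frank, Jack.
Frank and Jack between them cover only {24, 26} — a naked pair. Remove those values from Omar, Nate.
No further eliminations apply; Kira can still be any of 16, 17, 28.

16, 17, 28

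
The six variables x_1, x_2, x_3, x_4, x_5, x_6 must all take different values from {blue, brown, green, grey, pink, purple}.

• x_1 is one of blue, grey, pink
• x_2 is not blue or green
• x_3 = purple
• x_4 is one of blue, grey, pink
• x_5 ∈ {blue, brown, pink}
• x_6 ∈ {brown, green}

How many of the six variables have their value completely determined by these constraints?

2

x_3's domain is down to {purple}, so x_3 = purple. Eliminate purple elsewhere: x_2.
The 5 still-open variables draw from only 5 values {blue, brown, green, grey, pink}, so each is used; only x_6 can be green, hence x_6 = green.
Determined: x_3=purple, x_6=green. The other variables each still have more than one consistent value. That makes 2.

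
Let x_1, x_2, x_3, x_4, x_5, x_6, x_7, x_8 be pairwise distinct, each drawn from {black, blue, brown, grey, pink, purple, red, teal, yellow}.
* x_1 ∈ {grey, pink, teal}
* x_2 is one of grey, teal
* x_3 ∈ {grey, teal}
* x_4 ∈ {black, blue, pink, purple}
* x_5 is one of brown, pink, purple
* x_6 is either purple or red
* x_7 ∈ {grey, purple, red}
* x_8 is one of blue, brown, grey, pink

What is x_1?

The 8 variables draw from only 8 values {black, blue, brown, grey, pink, purple, red, teal}, so each is used; only x_4 can be black, hence x_4 = black.
Among the 7 still-open variables, blue fits only x_8 (and all 7 values in {blue, brown, grey, pink, purple, red, teal} must be used), so x_8 = blue.
The 6 still-open variables together cover exactly {brown, grey, pink, purple, red, teal} — 6 values for 6 variables — and brown appears only in x_5's list, so x_5 = brown.
Among the 5 still-open variables, pink fits only x_1 (and all 5 values in {grey, pink, purple, red, teal} must be used), so x_1 = pink.

pink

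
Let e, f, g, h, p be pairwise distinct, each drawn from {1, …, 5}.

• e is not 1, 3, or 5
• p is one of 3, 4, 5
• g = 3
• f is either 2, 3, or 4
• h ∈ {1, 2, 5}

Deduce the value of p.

g has just one choice, so g = 3. Eliminate 3 elsewhere: f, p.
The 4 still-open variables together cover exactly {1, 2, 4, 5} — 4 values for 4 variables — and 1 appears only in h's list, so h = 1.
Among the 3 still-open variables, 5 fits only p (and all 3 values in {2, 4, 5} must be used), so p = 5.

5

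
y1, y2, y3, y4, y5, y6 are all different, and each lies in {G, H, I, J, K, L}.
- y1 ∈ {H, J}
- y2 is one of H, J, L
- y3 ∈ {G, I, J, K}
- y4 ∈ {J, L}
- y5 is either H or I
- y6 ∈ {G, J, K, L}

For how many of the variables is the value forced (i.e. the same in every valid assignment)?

1

y1, y2, y4 between them cover only {H, J, L} — a naked triple. Remove those values from y3, y5, y6.
That leaves y5 = I. Eliminate I elsewhere: y3.
Determined: y5=I. The other variables each still have more than one consistent value. That makes 1.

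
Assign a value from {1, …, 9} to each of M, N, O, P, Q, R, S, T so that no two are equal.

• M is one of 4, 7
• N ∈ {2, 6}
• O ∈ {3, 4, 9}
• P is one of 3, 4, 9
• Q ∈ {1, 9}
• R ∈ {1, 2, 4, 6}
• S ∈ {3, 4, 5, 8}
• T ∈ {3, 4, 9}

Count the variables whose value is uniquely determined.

O, P, T share exactly the 3 values {3, 4, 9}; by pigeonhole those values go to them, so strike 3, 4, 9 from M, Q, R, S.
M must be 7 (only option left).
Q must be 1 (only option left). Strike 1 from R.
Determined: M=7, Q=1. The other variables each still have more than one consistent value. That makes 2.

2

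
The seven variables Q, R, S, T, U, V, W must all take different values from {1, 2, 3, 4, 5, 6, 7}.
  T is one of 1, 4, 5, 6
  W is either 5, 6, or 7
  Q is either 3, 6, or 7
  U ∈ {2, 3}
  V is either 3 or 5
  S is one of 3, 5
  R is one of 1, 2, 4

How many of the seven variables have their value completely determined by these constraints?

The 2 variables S and V are confined to {3, 5}, which locks those values in; drop them from Q, T, U, W.
U has just one choice, so U = 2. Remove 2 from R.
Q and W between them cover only {6, 7} — a naked pair. Remove those values from T.
Determined: U=2. The other variables each still have more than one consistent value. That makes 1.

1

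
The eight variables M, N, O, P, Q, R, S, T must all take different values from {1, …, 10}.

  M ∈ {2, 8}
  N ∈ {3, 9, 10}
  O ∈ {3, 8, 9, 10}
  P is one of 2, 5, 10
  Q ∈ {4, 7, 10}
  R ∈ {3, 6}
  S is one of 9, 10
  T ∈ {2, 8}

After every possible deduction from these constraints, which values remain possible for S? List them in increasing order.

The 2 variables M and T are confined to {2, 8}, which locks those values in; drop them from O, P.
N, O, S between them cover only {3, 9, 10} — a naked triple. Remove those values from P, Q, R.
P must be 5 (only option left).
R's domain is down to {6}, so R = 6.
No further eliminations apply; S can still be any of 9, 10.

9, 10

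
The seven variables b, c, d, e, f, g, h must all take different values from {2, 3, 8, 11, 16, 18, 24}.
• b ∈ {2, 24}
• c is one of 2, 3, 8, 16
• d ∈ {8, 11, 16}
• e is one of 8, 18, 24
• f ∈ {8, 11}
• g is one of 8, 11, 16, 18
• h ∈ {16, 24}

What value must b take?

2

The 7 variables draw from only 7 values {2, 3, 8, 11, 16, 18, 24}, so each is used; only c can be 3, hence c = 3.
The 6 still-open variables draw from only 6 values {2, 8, 11, 16, 18, 24}, so each is used; only b can be 2, hence b = 2.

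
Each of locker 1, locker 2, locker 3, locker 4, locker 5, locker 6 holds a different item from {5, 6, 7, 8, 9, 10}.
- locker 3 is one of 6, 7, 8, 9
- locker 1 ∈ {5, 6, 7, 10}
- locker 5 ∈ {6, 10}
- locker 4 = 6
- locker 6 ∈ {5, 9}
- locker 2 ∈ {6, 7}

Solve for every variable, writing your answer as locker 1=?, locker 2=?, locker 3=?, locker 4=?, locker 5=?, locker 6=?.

locker 4's domain is down to {6}, so locker 4 = 6. Remove 6 from locker 1, locker 2, locker 3, locker 5.
locker 5 has just one choice, so locker 5 = 10. So locker 1 can't be 10.
locker 2's domain is down to {7}, so locker 2 = 7. Strike 7 from locker 1, locker 3.
locker 1 must be 5 (only option left). Remove 5 from locker 6.
locker 6 has just one choice, so locker 6 = 9. Eliminate 9 elsewhere: locker 3.
locker 3 must be 8 (only option left).

locker 1=5, locker 2=7, locker 3=8, locker 4=6, locker 5=10, locker 6=9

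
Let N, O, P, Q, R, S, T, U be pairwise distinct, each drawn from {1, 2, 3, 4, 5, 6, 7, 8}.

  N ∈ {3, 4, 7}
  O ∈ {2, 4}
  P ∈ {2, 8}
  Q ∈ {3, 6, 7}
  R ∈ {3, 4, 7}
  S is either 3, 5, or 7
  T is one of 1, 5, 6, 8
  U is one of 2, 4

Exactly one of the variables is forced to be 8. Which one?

Among the 8 variables, 1 fits only T (and all 8 values in {1, 2, 3, 4, 5, 6, 7, 8} must be used), so T = 1.
The 7 still-open variables draw from only 7 values {2, 3, 4, 5, 6, 7, 8}, so each is used; only S can be 5, hence S = 5.
Among the 6 still-open variables, 6 fits only Q (and all 6 values in {2, 3, 4, 6, 7, 8} must be used), so Q = 6.
The 5 still-open variables draw from only 5 values {2, 3, 4, 7, 8}, so each is used; only P can be 8, hence P = 8.

P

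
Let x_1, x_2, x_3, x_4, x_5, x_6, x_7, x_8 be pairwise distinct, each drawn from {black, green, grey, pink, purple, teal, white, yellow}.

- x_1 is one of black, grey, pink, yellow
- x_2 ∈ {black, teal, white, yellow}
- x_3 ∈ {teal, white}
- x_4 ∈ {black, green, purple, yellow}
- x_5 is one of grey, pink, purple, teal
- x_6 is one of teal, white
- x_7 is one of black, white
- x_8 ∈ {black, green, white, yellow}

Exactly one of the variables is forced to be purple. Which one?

x_4

x_3 and x_6 between them cover only {teal, white} — a naked pair. Remove those values from x_2, x_5, x_7, x_8.
x_7's domain is down to {black}, so x_7 = black. Remove black from x_1, x_2, x_4, x_8.
x_2 has just one choice, so x_2 = yellow. Remove yellow from x_1, x_4, x_8.
x_8's domain is down to {green}, so x_8 = green. So x_4 can't be green.
So purple goes to x_4.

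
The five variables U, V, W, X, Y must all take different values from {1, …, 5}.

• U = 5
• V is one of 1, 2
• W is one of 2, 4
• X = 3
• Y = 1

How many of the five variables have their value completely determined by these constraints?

5

U's domain is down to {5}, so U = 5.
X has just one choice, so X = 3.
Y must be 1 (only option left). So V can't be 1.
V must be 2 (only option left). Remove 2 from W.
That leaves W = 4.
Every variable is fixed: U=5, V=2, W=4, X=3, Y=1. That makes 5.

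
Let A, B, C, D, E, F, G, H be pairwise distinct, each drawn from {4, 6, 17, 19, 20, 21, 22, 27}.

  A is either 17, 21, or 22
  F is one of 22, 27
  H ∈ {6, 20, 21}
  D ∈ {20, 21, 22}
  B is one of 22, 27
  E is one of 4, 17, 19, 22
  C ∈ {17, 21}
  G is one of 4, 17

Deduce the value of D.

20

The 8 variables draw from only 8 values {4, 6, 17, 19, 20, 21, 22, 27}, so each is used; only H can be 6, hence H = 6.
The 7 still-open variables together cover exactly {4, 17, 19, 20, 21, 22, 27} — 7 values for 7 variables — and 19 appears only in E's list, so E = 19.
Among the 6 still-open variables, 4 fits only G (and all 6 values in {4, 17, 20, 21, 22, 27} must be used), so G = 4.
The 5 still-open variables draw from only 5 values {17, 20, 21, 22, 27}, so each is used; only D can be 20, hence D = 20.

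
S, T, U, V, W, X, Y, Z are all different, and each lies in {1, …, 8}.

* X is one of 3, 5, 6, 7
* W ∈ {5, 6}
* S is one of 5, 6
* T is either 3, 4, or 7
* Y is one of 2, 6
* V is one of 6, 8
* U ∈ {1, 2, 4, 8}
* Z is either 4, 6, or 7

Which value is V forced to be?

8

The 8 variables draw from only 8 values {1, 2, 3, 4, 5, 6, 7, 8}, so each is used; only U can be 1, hence U = 1.
The 7 still-open variables draw from only 7 values {2, 3, 4, 5, 6, 7, 8}, so each is used; only Y can be 2, hence Y = 2.
The 6 still-open variables draw from only 6 values {3, 4, 5, 6, 7, 8}, so each is used; only V can be 8, hence V = 8.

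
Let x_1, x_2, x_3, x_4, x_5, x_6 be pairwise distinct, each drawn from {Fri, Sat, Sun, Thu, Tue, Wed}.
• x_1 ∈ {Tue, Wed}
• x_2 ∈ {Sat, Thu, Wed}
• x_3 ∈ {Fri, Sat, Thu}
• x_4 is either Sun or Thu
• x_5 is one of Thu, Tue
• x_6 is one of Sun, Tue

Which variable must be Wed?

Among the 6 variables, Fri fits only x_3 (and all 6 values in {Fri, Sat, Sun, Thu, Tue, Wed} must be used), so x_3 = Fri.
The 5 still-open variables together cover exactly {Sat, Sun, Thu, Tue, Wed} — 5 values for 5 variables — and Sat appears only in x_2's list, so x_2 = Sat.
Among the 4 still-open variables, Wed fits only x_1 (and all 4 values in {Sun, Thu, Tue, Wed} must be used), so x_1 = Wed.

x_1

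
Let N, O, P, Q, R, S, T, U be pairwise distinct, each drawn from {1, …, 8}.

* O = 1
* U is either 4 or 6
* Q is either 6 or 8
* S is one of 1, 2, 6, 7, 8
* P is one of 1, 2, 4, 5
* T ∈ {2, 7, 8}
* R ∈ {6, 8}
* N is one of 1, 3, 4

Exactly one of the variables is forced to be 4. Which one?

U

O's domain is down to {1}, so O = 1. So N, P, S can't be 1.
Among the 7 still-open variables, 3 fits only N (and all 7 values in {2, 3, 4, 5, 6, 7, 8} must be used), so N = 3.
Among the 6 still-open variables, 5 fits only P (and all 6 values in {2, 4, 5, 6, 7, 8} must be used), so P = 5.
The 5 still-open variables draw from only 5 values {2, 4, 6, 7, 8}, so each is used; only U can be 4, hence U = 4.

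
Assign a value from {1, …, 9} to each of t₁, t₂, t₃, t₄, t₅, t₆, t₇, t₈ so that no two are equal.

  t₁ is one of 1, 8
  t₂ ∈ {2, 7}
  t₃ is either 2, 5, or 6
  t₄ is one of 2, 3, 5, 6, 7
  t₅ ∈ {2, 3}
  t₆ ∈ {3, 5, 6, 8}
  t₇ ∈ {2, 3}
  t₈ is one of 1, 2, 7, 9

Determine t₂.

Among the 8 variables, 9 fits only t₈ (and all 8 values in {1, 2, 3, 5, 6, 7, 8, 9} must be used), so t₈ = 9.
The 7 still-open variables together cover exactly {1, 2, 3, 5, 6, 7, 8} — 7 values for 7 variables — and 1 appears only in t₁'s list, so t₁ = 1.
Among the 6 still-open variables, 8 fits only t₆ (and all 6 values in {2, 3, 5, 6, 7, 8} must be used), so t₆ = 8.
The 2 variables t₅ and t₇ are confined to {2, 3}, which locks those values in; drop them from t₂, t₃, t₄.
So t₂ = 7.

7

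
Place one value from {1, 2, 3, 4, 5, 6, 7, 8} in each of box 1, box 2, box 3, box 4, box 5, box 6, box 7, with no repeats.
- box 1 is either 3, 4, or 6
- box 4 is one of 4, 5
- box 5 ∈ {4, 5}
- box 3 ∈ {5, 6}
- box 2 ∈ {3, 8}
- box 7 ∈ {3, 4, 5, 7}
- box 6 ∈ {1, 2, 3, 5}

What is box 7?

7

box 4 and box 5 share exactly the 2 values {4, 5}; by pigeonhole those values go to them, so strike 4, 5 from box 1, box 3, box 6, box 7.
That leaves box 3 = 6. Strike 6 from box 1.
box 1 must be 3 (only option left). Strike 3 from box 2, box 6, box 7.
So box 7 = 7.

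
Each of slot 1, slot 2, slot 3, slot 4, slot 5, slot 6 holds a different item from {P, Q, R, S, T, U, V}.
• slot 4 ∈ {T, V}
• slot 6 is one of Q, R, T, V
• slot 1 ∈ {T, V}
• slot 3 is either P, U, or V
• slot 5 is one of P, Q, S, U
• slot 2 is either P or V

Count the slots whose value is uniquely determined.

2

slot 1 and slot 4 share exactly the 2 values {T, V}; by pigeonhole those values go to them, so strike T, V from slot 2, slot 3, slot 6.
slot 2 has just one choice, so slot 2 = P. So slot 3, slot 5 can't be P.
That leaves slot 3 = U. Eliminate U elsewhere: slot 5.
Determined: slot 2=P, slot 3=U. The other slots each still have more than one consistent value. That makes 2.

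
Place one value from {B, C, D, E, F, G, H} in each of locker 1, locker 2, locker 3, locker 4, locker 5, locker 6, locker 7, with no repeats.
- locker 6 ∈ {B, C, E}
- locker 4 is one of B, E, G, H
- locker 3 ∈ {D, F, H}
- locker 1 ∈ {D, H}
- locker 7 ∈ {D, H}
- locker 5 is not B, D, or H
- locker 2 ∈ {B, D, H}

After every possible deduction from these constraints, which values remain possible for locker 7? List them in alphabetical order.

D, H

locker 1 and locker 7 between them cover only {D, H} — a naked pair. Remove those values from locker 2, locker 3, locker 4.
locker 2's domain is down to {B}, so locker 2 = B. So locker 4, locker 6 can't be B.
That leaves locker 3 = F. Strike F from locker 5.
No further eliminations apply; locker 7 can still be any of D, H.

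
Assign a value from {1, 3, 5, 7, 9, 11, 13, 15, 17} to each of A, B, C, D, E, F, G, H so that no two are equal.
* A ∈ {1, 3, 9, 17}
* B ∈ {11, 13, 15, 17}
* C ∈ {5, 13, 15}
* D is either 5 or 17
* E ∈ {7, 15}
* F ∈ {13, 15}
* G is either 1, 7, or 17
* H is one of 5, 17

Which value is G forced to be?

1

The 2 variables D and H are confined to {5, 17}, which locks those values in; drop them from A, B, C, G.
C and F between them cover only {13, 15} — a naked pair. Remove those values from B, E.
B must be 11 (only option left).
E must be 7 (only option left). Strike 7 from G.
So G = 1.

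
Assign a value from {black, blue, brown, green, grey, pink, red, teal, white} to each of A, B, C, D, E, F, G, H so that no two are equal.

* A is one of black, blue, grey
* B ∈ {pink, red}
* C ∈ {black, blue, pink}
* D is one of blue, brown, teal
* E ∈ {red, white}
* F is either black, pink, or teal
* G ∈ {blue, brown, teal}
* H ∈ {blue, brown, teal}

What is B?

The 8 variables together cover exactly {black, blue, brown, grey, pink, red, teal, white} — 8 values for 8 variables — and grey appears only in A's list, so A = grey.
The 7 still-open variables together cover exactly {black, blue, brown, pink, red, teal, white} — 7 values for 7 variables — and white appears only in E's list, so E = white.
The 6 still-open variables draw from only 6 values {black, blue, brown, pink, red, teal}, so each is used; only B can be red, hence B = red.

red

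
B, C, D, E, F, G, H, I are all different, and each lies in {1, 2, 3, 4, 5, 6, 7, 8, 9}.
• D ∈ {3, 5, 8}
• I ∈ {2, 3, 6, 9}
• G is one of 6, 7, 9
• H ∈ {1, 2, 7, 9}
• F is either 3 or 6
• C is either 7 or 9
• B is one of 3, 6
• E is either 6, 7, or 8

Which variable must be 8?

Among the 8 variables, 1 fits only H (and all 8 values in {1, 2, 3, 5, 6, 7, 8, 9} must be used), so H = 1.
Among the 7 still-open variables, 2 fits only I (and all 7 values in {2, 3, 5, 6, 7, 8, 9} must be used), so I = 2.
The 6 still-open variables draw from only 6 values {3, 5, 6, 7, 8, 9}, so each is used; only D can be 5, hence D = 5.
The 5 still-open variables draw from only 5 values {3, 6, 7, 8, 9}, so each is used; only E can be 8, hence E = 8.

E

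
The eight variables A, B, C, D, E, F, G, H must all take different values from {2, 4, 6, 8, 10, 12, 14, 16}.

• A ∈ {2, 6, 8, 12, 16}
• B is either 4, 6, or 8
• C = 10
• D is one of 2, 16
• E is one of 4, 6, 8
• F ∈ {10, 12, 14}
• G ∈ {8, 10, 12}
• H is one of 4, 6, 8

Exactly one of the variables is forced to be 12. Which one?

C's domain is down to {10}, so C = 10. Eliminate 10 elsewhere: F, G.
The 7 still-open variables together cover exactly {2, 4, 6, 8, 12, 14, 16} — 7 values for 7 variables — and 14 appears only in F's list, so F = 14.
B, E, H share exactly the 3 values {4, 6, 8}; by pigeonhole those values go to them, so strike 4, 6, 8 from A, G.
So 12 goes to G.

G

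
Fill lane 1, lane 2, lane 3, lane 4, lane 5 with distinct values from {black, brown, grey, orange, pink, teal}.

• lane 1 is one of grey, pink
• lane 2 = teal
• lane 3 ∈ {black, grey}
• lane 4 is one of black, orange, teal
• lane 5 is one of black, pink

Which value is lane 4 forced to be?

orange

lane 2's domain is down to {teal}, so lane 2 = teal. So lane 4 can't be teal.
The 4 still-open variables draw from only 4 values {black, grey, orange, pink}, so each is used; only lane 4 can be orange, hence lane 4 = orange.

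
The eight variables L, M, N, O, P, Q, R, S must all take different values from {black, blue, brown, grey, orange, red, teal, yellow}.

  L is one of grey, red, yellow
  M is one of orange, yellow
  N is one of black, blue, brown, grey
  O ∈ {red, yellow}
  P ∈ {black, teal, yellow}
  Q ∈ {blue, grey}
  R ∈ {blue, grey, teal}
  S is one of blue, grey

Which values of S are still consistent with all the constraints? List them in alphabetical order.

blue, grey

The 8 variables draw from only 8 values {black, blue, brown, grey, orange, red, teal, yellow}, so each is used; only N can be brown, hence N = brown.
The 7 still-open variables draw from only 7 values {black, blue, grey, orange, red, teal, yellow}, so each is used; only P can be black, hence P = black.
Among the 6 still-open variables, orange fits only M (and all 6 values in {blue, grey, orange, red, teal, yellow} must be used), so M = orange.
Among the 5 still-open variables, teal fits only R (and all 5 values in {blue, grey, red, teal, yellow} must be used), so R = teal.
The 2 variables Q and S are confined to {blue, grey}, which locks those values in; drop them from L.
No further eliminations apply; S can still be any of blue, grey.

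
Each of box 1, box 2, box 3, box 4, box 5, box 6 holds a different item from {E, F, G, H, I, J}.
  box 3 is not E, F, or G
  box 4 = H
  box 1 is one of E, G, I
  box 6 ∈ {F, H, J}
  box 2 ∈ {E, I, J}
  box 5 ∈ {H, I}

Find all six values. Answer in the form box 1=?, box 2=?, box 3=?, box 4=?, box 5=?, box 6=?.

box 4 must be H (only option left). Strike H from box 3, box 5, box 6.
That leaves box 5 = I. Remove I from box 1, box 2, box 3.
box 3's domain is down to {J}, so box 3 = J. Strike J from box 2, box 6.
box 6 must be F (only option left).
box 2 must be E (only option left). Eliminate E elsewhere: box 1.
That leaves box 1 = G.

box 1=G, box 2=E, box 3=J, box 4=H, box 5=I, box 6=F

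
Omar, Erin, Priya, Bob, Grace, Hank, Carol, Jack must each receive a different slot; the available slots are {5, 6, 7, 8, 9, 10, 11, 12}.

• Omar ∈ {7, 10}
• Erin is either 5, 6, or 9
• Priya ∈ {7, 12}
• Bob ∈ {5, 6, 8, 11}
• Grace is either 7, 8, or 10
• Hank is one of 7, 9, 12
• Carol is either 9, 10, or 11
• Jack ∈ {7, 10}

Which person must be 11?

Omar and Jack between them cover only {7, 10} — a naked pair. Remove those values from Priya, Grace, Hank, Carol.
Priya must be 12 (only option left). Remove 12 from Hank.
Grace must be 8 (only option left). So Bob can't be 8.
Hank must be 9 (only option left). Strike 9 from Erin, Carol.
So 11 goes to Carol.

Carol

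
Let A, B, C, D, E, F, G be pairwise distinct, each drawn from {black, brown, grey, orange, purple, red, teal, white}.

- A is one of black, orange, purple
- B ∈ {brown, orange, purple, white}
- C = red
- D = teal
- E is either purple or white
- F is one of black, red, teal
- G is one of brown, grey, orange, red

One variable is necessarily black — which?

C must be red (only option left). Remove red from F, G.
D must be teal (only option left). Strike teal from F.
So black goes to F.

F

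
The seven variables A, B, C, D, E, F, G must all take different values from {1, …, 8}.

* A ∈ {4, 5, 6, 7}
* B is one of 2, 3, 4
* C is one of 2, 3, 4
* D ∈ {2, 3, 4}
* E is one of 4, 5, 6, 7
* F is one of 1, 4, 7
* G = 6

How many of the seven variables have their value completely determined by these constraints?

G must be 6 (only option left). Remove 6 from A, E.
The 6 still-open variables together cover exactly {1, 2, 3, 4, 5, 7} — 6 values for 6 variables — and 1 appears only in F's list, so F = 1.
The 3 variables B, C, D are confined to {2, 3, 4}, which locks those values in; drop them from A, E.
Determined: F=1, G=6. The other variables each still have more than one consistent value. That makes 2.

2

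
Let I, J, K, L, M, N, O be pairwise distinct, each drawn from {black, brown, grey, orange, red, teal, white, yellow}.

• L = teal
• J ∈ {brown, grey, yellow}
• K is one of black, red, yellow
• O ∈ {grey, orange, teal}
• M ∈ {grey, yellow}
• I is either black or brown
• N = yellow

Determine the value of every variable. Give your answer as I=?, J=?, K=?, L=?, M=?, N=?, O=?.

L must be teal (only option left). So O can't be teal.
N must be yellow (only option left). So J, K, M can't be yellow.
That leaves M = grey. So J, O can't be grey.
O must be orange (only option left).
J's domain is down to {brown}, so J = brown. Eliminate brown elsewhere: I.
I must be black (only option left). So K can't be black.
K must be red (only option left).

I=black, J=brown, K=red, L=teal, M=grey, N=yellow, O=orange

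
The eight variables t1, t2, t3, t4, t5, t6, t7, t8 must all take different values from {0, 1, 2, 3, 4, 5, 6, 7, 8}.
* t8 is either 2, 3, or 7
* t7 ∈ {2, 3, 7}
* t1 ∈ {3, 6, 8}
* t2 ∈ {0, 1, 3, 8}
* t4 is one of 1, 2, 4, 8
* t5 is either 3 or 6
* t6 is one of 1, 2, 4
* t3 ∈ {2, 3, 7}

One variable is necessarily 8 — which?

The 8 variables draw from only 8 values {0, 1, 2, 3, 4, 6, 7, 8}, so each is used; only t2 can be 0, hence t2 = 0.
The 3 variables t3, t7, t8 are confined to {2, 3, 7}, which locks those values in; drop them from t1, t4, t5, t6.
That leaves t5 = 6. Eliminate 6 elsewhere: t1.
So 8 goes to t1.

t1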